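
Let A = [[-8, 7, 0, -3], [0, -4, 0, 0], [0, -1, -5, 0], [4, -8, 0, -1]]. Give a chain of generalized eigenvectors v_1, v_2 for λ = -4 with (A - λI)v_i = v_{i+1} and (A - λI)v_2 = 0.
v_1 = [[2, -1, 1, -4]]^T, v_2 = [[-3, 0, 0, 4]]^T

We seek v_1 ∈ ker((A + 4I)^2) \ ker(A + 4I), then set v_{i+1} = (A + 4I) v_i.

One such chain is v_1 = [[2, -1, 1, -4]]^T, v_2 = [[-3, 0, 0, 4]]^T. Check: (A + 4I) v_2 = [[0, 0, 0, 0]]^T = 0.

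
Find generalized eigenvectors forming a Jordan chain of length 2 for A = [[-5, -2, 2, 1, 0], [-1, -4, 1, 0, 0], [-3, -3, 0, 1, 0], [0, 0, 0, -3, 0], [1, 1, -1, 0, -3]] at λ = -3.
We seek v_1 ∈ ker((A + 3I)^2) \ ker(A + 3I), then set v_{i+1} = (A + 3I) v_i.

One such chain is v_1 = [[-1, -1, -3, 1, 0]]^T, v_2 = [[-1, -1, -2, 0, 1]]^T. Check: (A + 3I) v_2 = [[0, 0, 0, 0, 0]]^T = 0.

v_1 = [[-1, -1, -3, 1, 0]]^T, v_2 = [[-1, -1, -2, 0, 1]]^T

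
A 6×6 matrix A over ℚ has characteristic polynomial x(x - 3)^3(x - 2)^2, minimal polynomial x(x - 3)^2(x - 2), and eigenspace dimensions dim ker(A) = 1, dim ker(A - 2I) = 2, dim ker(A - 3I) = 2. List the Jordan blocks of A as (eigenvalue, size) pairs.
λ = 0: algebraic multiplicity 1 (exponent in χ_A), largest block size 1 (exponent in m_A), 1 block (geometric multiplicity). This forces block sizes [1].
λ = 2: algebraic multiplicity 2 (exponent in χ_A), largest block size 1 (exponent in m_A), 2 blocks (geometric multiplicity). These force block sizes [1, 1].
λ = 3: algebraic multiplicity 3 (exponent in χ_A), largest block size 2 (exponent in m_A), 2 blocks (geometric multiplicity). These force block sizes [2, 1].

Jordan blocks: (0, 1), (2, 1), (2, 1), (3, 2), (3, 1)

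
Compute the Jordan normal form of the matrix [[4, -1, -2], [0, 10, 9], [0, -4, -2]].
The characteristic polynomial is det(xI - A) = (x - 4)^3, so the eigenvalues are 4 (algebraic multiplicity 3).

For λ = 4: rank(A - 4I) = 2, rank((A - 4I)^2) = 1, rank((A - 4I)^3) = 0. The eigenspace has dimension 3 - 2 = 1, so there is 1 Jordan block; the rank sequence gives block sizes [3].

Assembling the blocks gives the Jordan form J above.

J = [[4, 1, 0], [0, 4, 1], [0, 0, 4]]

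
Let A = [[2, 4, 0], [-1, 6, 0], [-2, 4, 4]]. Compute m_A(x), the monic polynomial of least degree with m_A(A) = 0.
m_A(x) = (x - 4)^2

The characteristic polynomial factors as (x - 4)^3. The minimal polynomial is ∏(x - λ)^{k_λ} where k_λ is the size of the largest Jordan block at λ.

For λ = 4: rank(A - 4I) = 1, and the largest Jordan block has size 2 (the smallest k with rank((A - 4I)^k) = rank((A - 4I)^(k+1))).

So m_A(x) = (x - 4)^2.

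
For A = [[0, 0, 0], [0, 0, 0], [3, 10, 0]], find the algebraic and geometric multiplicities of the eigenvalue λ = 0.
The characteristic polynomial is x^3, so the factor x appears with exponent 3: the algebraic multiplicity is 3.

rank(A) = 1, so the eigenspace has dimension 3 - 1 = 2: the geometric multiplicity is 2.

Since 2 < 3, A is not diagonalizable.

algebraic multiplicity 3, geometric multiplicity 2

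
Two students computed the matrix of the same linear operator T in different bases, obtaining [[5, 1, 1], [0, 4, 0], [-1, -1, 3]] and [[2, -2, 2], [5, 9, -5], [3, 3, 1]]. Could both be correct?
Yes.

Two matrices over a field are similar if and only if they have the same invariant factors.

Both A and B have characteristic polynomial (x - 4)^3 and minimal polynomial (x - 4)^2. Computing further, both have invariant factors x - 4, (x - 4)^2. Hence A and B are similar.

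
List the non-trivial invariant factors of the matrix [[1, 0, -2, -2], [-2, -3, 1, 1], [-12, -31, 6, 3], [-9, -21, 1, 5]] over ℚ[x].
(x - 4)^3(x + 3)

The Jordan structure of A has elementary divisors (x + 3), (x - 4)^3. Arranging the block sizes at each eigenvalue in decreasing order and taking row products gives the invariant factors.

Invariant factors (smallest first, each dividing the next): (x - 4)^3(x + 3).

Check: the last factor (x - 4)^3(x + 3) is the minimal polynomial, and the product (x - 4)^3(x + 3) is the characteristic polynomial.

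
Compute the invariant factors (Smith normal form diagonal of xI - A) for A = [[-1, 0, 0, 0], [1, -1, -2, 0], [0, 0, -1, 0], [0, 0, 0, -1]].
x + 1, x + 1, (x + 1)^2

The Jordan structure of A has elementary divisors (x + 1)^2, (x + 1), (x + 1). Arranging the block sizes at each eigenvalue in decreasing order and taking row products gives the invariant factors.

Invariant factors (smallest first, each dividing the next): x + 1, x + 1, (x + 1)^2.

Check: the last factor (x + 1)^2 is the minimal polynomial, and the product (x + 1)^4 is the characteristic polynomial.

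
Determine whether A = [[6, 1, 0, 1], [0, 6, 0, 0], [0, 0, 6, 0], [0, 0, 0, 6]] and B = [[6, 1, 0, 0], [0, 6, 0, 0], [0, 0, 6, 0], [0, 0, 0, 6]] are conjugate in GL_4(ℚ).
Two matrices over a field are similar if and only if they have the same invariant factors.

Both A and B have characteristic polynomial (x - 6)^4 and minimal polynomial (x - 6)^2. Computing further, both have invariant factors x - 6, x - 6, (x - 6)^2. Hence A and B are similar.

Yes.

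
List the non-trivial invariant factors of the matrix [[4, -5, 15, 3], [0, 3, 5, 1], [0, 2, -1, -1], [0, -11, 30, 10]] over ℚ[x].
x - 4, (x - 4)^3

The Jordan structure of A has elementary divisors (x - 4)^3, (x - 4). Arranging the block sizes at each eigenvalue in decreasing order and taking row products gives the invariant factors.

Invariant factors (smallest first, each dividing the next): x - 4, (x - 4)^3.

Check: the last factor (x - 4)^3 is the minimal polynomial, and the product (x - 4)^4 is the characteristic polynomial.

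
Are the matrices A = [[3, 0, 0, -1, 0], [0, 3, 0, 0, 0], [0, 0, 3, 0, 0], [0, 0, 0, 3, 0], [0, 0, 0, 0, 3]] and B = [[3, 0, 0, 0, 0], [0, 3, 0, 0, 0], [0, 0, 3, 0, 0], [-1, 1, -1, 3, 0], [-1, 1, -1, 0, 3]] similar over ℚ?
Yes.

Two matrices over a field are similar if and only if they have the same invariant factors.

Both A and B have characteristic polynomial (x - 3)^5 and minimal polynomial (x - 3)^2. Computing further, both have invariant factors x - 3, x - 3, x - 3, (x - 3)^2. Hence A and B are similar.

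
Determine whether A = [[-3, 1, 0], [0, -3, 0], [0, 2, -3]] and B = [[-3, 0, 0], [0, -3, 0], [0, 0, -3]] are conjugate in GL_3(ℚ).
No.

Both have characteristic polynomial (x + 3)^3, but the minimal polynomial of A is (x + 3)^2 while the minimal polynomial of B is x + 3. The minimal polynomial is a similarity invariant, so A and B are not similar.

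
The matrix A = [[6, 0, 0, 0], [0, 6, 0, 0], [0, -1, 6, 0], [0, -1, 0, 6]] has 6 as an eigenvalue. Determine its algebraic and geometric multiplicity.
The characteristic polynomial is (x - 6)^4, so the factor x - 6 appears with exponent 4: the algebraic multiplicity is 4.

rank(A - 6I) = 1, so the eigenspace has dimension 4 - 1 = 3: the geometric multiplicity is 3.

Since 3 < 4, A is not diagonalizable.

algebraic multiplicity 4, geometric multiplicity 3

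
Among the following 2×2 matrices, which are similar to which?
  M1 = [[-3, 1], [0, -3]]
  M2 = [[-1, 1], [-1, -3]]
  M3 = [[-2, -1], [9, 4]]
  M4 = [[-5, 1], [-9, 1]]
Characteristic polynomials: χ_{M1} = (x + 3)^2, χ_{M2} = (x + 2)^2, χ_{M3} = (x - 1)^2, χ_{M4} = (x + 2)^2.

{M1}: invariant factors (x + 3)^2.

{M2, M4}: invariant factors (x + 2)^2.

{M3}: invariant factors (x - 1)^2.

Matrices are similar if and only if their invariant-factor lists agree; the partition into similarity classes is {M1}, {M2, M4}, {M3}.

3 classes: {M1}, {M2, M4}, {M3}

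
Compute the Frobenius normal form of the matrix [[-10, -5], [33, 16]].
R = [[0, -5], [1, 6]]

The invariant factors of A (the non-unit diagonal entries of the Smith normal form of xI - A over ℚ[x]) are (x - 5)(x - 1), each dividing the next. The characteristic polynomial is their product, (x - 5)(x - 1).

The rational canonical form is the block-diagonal matrix of companion matrices C(f_i):
R = [[0, -5], [1, 6]].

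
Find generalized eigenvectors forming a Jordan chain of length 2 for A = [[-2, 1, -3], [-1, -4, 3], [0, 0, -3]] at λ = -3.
v_1 = [[0, 1, 0]]^T, v_2 = [[1, -1, 0]]^T

We seek v_1 ∈ ker((A + 3I)^2) \ ker(A + 3I), then set v_{i+1} = (A + 3I) v_i.

One such chain is v_1 = [[0, 1, 0]]^T, v_2 = [[1, -1, 0]]^T. Check: (A + 3I) v_2 = [[0, 0, 0]]^T = 0.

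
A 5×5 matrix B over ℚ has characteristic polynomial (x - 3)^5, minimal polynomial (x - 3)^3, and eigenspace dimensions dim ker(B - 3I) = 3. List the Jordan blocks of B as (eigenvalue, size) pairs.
λ = 3: algebraic multiplicity 5 (exponent in χ_B), largest block size 3 (exponent in m_B), 3 blocks (geometric multiplicity). These force block sizes [3, 1, 1].

Jordan blocks: (3, 3), (3, 1), (3, 1)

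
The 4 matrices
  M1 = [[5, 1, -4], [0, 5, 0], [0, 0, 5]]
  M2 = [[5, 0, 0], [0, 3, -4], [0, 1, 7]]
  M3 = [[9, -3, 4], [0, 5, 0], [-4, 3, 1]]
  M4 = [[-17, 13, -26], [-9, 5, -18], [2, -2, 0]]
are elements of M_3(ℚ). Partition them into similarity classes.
2 classes: {M1, M2, M3}, {M4}

Characteristic polynomials: χ_{M1} = (x - 5)^3, χ_{M2} = (x - 5)^3, χ_{M3} = (x - 5)^3, χ_{M4} = (x + 4)^3.

{M1, M2, M3}: invariant factors x - 5, (x - 5)^2.

{M4}: invariant factors x + 4, (x + 4)^2.

Matrices are similar if and only if their invariant-factor lists agree; the partition into similarity classes is {M1, M2, M3}, {M4}.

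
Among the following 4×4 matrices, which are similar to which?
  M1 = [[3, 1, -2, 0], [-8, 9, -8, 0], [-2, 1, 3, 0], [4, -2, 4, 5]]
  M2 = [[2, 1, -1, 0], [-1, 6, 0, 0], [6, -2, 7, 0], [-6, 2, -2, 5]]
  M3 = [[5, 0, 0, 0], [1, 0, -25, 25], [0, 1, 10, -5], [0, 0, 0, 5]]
2 classes: {M1}, {M2, M3}

Characteristic polynomials: χ_{M1} = (x - 5)^4, χ_{M2} = (x - 5)^4, χ_{M3} = (x - 5)^4.

{M1}: invariant factors x - 5, x - 5, (x - 5)^2.

{M2, M3}: invariant factors x - 5, (x - 5)^3.

Matrices are similar if and only if their invariant-factor lists agree; the partition into similarity classes is {M1}, {M2, M3}.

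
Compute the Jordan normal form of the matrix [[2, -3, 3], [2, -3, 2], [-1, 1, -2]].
J = [[-1, 1, 0], [0, -1, 0], [0, 0, -1]]

The characteristic polynomial is det(xI - A) = (x + 1)^3, so the eigenvalues are -1 (algebraic multiplicity 3).

For λ = -1: rank(A + I) = 1, rank((A + I)^2) = 0. The eigenspace has dimension 3 - 1 = 2, so there are 2 Jordan blocks; the rank sequence gives block sizes [2, 1].

Assembling the blocks gives the Jordan form J above.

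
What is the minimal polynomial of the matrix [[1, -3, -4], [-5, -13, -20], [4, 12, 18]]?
The characteristic polynomial factors as (x - 2)^3. The minimal polynomial is ∏(x - λ)^{k_λ} where k_λ is the size of the largest Jordan block at λ.

For λ = 2: rank(A - 2I) = 1, and the largest Jordan block has size 2 (the smallest k with rank((A - 2I)^k) = rank((A - 2I)^(k+1))).

So m_A(x) = (x - 2)^2.

m_A(x) = (x - 2)^2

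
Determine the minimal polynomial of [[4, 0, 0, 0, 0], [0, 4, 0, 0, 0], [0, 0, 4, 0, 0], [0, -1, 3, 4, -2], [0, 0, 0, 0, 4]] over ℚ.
m_A(x) = (x - 4)^2

The characteristic polynomial factors as (x - 4)^5. The minimal polynomial is ∏(x - λ)^{k_λ} where k_λ is the size of the largest Jordan block at λ.

For λ = 4: rank(A - 4I) = 1, and the largest Jordan block has size 2 (the smallest k with rank((A - 4I)^k) = rank((A - 4I)^(k+1))).

So m_A(x) = (x - 4)^2.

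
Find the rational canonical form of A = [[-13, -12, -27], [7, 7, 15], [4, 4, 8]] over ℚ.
R = [[0, 0, 4], [1, 0, 7], [0, 1, 2]]

The invariant factors of A (the non-unit diagonal entries of the Smith normal form of xI - A over ℚ[x]) are (x - 4)(x + 1)^2, each dividing the next. The characteristic polynomial is their product, (x - 4)(x + 1)^2.

The rational canonical form is the block-diagonal matrix of companion matrices C(f_i):
R = [[0, 0, 4], [1, 0, 7], [0, 1, 2]].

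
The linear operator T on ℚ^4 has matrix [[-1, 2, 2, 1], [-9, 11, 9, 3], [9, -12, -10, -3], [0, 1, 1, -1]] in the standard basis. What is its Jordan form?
J = [[-1, 1, 0, 0], [0, -1, 1, 0], [0, 0, -1, 0], [0, 0, 0, 2]]

The characteristic polynomial is det(xI - A) = (x - 2)(x + 1)^3, so the eigenvalues are -1 (algebraic multiplicity 3), 2 (algebraic multiplicity 1).

For λ = -1: rank(A + I) = 3, rank((A + I)^2) = 2, rank((A + I)^3) = 1. The eigenspace has dimension 4 - 3 = 1, so there is 1 Jordan block; the rank sequence gives block sizes [3].

For λ = 2: algebraic multiplicity 1 gives one 1×1 block.

Assembling the blocks gives the Jordan form J above.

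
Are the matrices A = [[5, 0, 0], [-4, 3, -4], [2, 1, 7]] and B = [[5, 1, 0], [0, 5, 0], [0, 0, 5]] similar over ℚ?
Two matrices over a field are similar if and only if they have the same invariant factors.

Both A and B have characteristic polynomial (x - 5)^3 and minimal polynomial (x - 5)^2. Computing further, both have invariant factors x - 5, (x - 5)^2. Hence A and B are similar.

Yes.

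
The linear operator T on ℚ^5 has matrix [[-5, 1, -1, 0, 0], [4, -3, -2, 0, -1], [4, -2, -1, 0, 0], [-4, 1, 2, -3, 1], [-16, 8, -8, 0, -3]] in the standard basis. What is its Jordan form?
The characteristic polynomial is det(xI - A) = (x + 3)^5, so the eigenvalues are -3 (algebraic multiplicity 5).

For λ = -3: rank(A + 3I) = 3, rank((A + 3I)^2) = 1, rank((A + 3I)^3) = 0. The eigenspace has dimension 5 - 3 = 2, so there are 2 Jordan blocks; the rank sequence gives block sizes [3, 2].

Assembling the blocks gives the Jordan form J above.

J = [[-3, 1, 0, 0, 0], [0, -3, 1, 0, 0], [0, 0, -3, 0, 0], [0, 0, 0, -3, 1], [0, 0, 0, 0, -3]]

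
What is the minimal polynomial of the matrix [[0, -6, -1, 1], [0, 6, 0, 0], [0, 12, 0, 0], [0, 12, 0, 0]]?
The characteristic polynomial factors as x^3(x - 6). The minimal polynomial is ∏(x - λ)^{k_λ} where k_λ is the size of the largest Jordan block at λ.

For λ = 0: rank(A) = 2, and the largest Jordan block has size 2 (the smallest k with rank(A^k) = rank(A^(k+1))).
For λ = 6: rank(A - 6I) = 3, and the largest Jordan block has size 1 (the smallest k with rank((A - 6I)^k) = rank((A - 6I)^(k+1))).

So m_A(x) = x^2(x - 6).

m_A(x) = x^2(x - 6)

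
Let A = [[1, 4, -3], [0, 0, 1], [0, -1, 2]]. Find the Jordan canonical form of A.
J = [[1, 1, 0], [0, 1, 1], [0, 0, 1]]

The characteristic polynomial is det(xI - A) = (x - 1)^3, so the eigenvalues are 1 (algebraic multiplicity 3).

For λ = 1: rank(A - I) = 2, rank((A - I)^2) = 1, rank((A - I)^3) = 0. The eigenspace has dimension 3 - 2 = 1, so there is 1 Jordan block; the rank sequence gives block sizes [3].

Assembling the blocks gives the Jordan form J above.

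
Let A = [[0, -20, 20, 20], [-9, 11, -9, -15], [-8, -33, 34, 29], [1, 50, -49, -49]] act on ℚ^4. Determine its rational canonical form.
The invariant factors of A (the non-unit diagonal entries of the Smith normal form of xI - A over ℚ[x]) are (x + 4)(x^3 + 3x - 5), each dividing the next. The characteristic polynomial is their product, (x + 4)(x^3 + 3x - 5).

The rational canonical form is the block-diagonal matrix of companion matrices C(f_i):
R = [[0, 0, 0, 20], [1, 0, 0, -7], [0, 1, 0, -3], [0, 0, 1, -4]].

Note the characteristic polynomial does not split into linear factors over ℚ, so A has no Jordan form over ℚ; the rational canonical form exists over any field.

R = [[0, 0, 0, 20], [1, 0, 0, -7], [0, 1, 0, -3], [0, 0, 1, -4]]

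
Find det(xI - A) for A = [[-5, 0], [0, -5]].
χ_A(x) = (x + 5)^2

xI - A = [[x + 5, 0], [0, x + 5]].

Expanding det(xI - A) along the first row:
det(xI - A) = + (x + 5)·det([[x + 5]]) - (0)·det([[0]]).

Evaluating gives χ_A(x) = x^2 + 10x + 25 = (x + 5)^2.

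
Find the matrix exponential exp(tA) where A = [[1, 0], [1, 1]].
e^{tA} = [[e^{t}, 0], [t*e^{t}, e^{t}]]

A has Jordan form J = [[1, 1], [0, 1]] with A = PJP^{-1}, so e^{tA} = P e^{tJ} P^{-1}.

For a Jordan block J_k(λ), e^{tJ_k(λ)} = e^{λt} · (I + tN + t^2 N^2/2! + ... + t^{k-1} N^{k-1}/(k-1)!) where N is the nilpotent superdiagonal part.

Assembling the blocks and conjugating back gives the entries of e^{tA} as shown above.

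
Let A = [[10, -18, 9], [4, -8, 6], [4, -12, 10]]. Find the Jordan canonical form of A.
The characteristic polynomial is det(xI - A) = (x - 4)^3, so the eigenvalues are 4 (algebraic multiplicity 3).

For λ = 4: rank(A - 4I) = 1, rank((A - 4I)^2) = 0. The eigenspace has dimension 3 - 1 = 2, so there are 2 Jordan blocks; the rank sequence gives block sizes [2, 1].

Assembling the blocks gives the Jordan form J above.

J = [[4, 1, 0], [0, 4, 0], [0, 0, 4]]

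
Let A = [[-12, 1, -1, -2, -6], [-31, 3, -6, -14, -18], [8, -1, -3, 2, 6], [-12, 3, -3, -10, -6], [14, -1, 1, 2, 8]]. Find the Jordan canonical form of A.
The characteristic polynomial is det(xI - A) = (x - 2)(x + 4)^4, so the eigenvalues are -4 (algebraic multiplicity 4), 2 (algebraic multiplicity 1).

For λ = -4: rank(A + 4I) = 3, rank((A + 4I)^2) = 2, rank((A + 4I)^3) = 1. The eigenspace has dimension 5 - 3 = 2, so there are 2 Jordan blocks; the rank sequence gives block sizes [3, 1].

For λ = 2: algebraic multiplicity 1 gives one 1×1 block.

Assembling the blocks gives the Jordan form J above.

J = [[-4, 1, 0, 0, 0], [0, -4, 1, 0, 0], [0, 0, -4, 0, 0], [0, 0, 0, -4, 0], [0, 0, 0, 0, 2]]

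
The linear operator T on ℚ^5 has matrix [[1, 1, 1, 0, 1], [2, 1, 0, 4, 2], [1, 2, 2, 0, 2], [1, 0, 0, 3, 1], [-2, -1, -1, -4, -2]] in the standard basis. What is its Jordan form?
The characteristic polynomial is det(xI - A) = (x - 1)^5, so the eigenvalues are 1 (algebraic multiplicity 5).

For λ = 1: rank(A - I) = 3, rank((A - I)^2) = 1, rank((A - I)^3) = 0. The eigenspace has dimension 5 - 3 = 2, so there are 2 Jordan blocks; the rank sequence gives block sizes [3, 2].

Assembling the blocks gives the Jordan form J above.

J = [[1, 1, 0, 0, 0], [0, 1, 1, 0, 0], [0, 0, 1, 0, 0], [0, 0, 0, 1, 1], [0, 0, 0, 0, 1]]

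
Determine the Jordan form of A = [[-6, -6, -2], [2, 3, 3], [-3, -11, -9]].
J = [[-4, 1, 0], [0, -4, 1], [0, 0, -4]]

The characteristic polynomial is det(xI - A) = (x + 4)^3, so the eigenvalues are -4 (algebraic multiplicity 3).

For λ = -4: rank(A + 4I) = 2, rank((A + 4I)^2) = 1, rank((A + 4I)^3) = 0. The eigenspace has dimension 3 - 2 = 1, so there is 1 Jordan block; the rank sequence gives block sizes [3].

Assembling the blocks gives the Jordan form J above.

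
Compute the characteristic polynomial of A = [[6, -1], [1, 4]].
χ_A(x) = (x - 5)^2

xI - A = [[x - 6, 1], [-1, x - 4]].

Expanding det(xI - A) along the first row:
det(xI - A) = + (x - 6)·det([[x - 4]]) - (1)·det([[-1]]).

Evaluating gives χ_A(x) = x^2 - 10x + 25 = (x - 5)^2.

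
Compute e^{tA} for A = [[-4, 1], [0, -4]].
A has Jordan form J = [[-4, 1], [0, -4]] with A = PJP^{-1}, so e^{tA} = P e^{tJ} P^{-1}.

For a Jordan block J_k(λ), e^{tJ_k(λ)} = e^{λt} · (I + tN + t^2 N^2/2! + ... + t^{k-1} N^{k-1}/(k-1)!) where N is the nilpotent superdiagonal part.

Assembling the blocks and conjugating back gives the entries of e^{tA} as shown above.

e^{tA} = [[e^{-4*t}, t*e^{-4*t}], [0, e^{-4*t}]]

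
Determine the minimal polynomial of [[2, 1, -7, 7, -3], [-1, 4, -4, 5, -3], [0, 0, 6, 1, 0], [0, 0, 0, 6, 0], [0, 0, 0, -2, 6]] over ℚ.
The characteristic polynomial factors as (x - 6)^3(x - 3)^2. The minimal polynomial is ∏(x - λ)^{k_λ} where k_λ is the size of the largest Jordan block at λ.

For λ = 3: rank(A - 3I) = 4, and the largest Jordan block has size 2 (the smallest k with rank((A - 3I)^k) = rank((A - 3I)^(k+1))).
For λ = 6: rank(A - 6I) = 3, and the largest Jordan block has size 2 (the smallest k with rank((A - 6I)^k) = rank((A - 6I)^(k+1))).

So m_A(x) = (x - 6)^2(x - 3)^2.

m_A(x) = (x - 6)^2(x - 3)^2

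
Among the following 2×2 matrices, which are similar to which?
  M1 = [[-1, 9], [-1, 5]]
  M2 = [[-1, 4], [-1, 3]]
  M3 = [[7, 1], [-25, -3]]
Characteristic polynomials: χ_{M1} = (x - 2)^2, χ_{M2} = (x - 1)^2, χ_{M3} = (x - 2)^2.

{M1, M3}: invariant factors (x - 2)^2.

{M2}: invariant factors (x - 1)^2.

Matrices are similar if and only if their invariant-factor lists agree; the partition into similarity classes is {M1, M3}, {M2}.

2 classes: {M1, M3}, {M2}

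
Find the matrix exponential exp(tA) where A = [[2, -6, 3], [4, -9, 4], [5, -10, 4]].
A has Jordan form J = [[-1, 1, 0], [0, -1, 0], [0, 0, -1]] with A = PJP^{-1}, so e^{tA} = P e^{tJ} P^{-1}.

For a Jordan block J_k(λ), e^{tJ_k(λ)} = e^{λt} · (I + tN + t^2 N^2/2! + ... + t^{k-1} N^{k-1}/(k-1)!) where N is the nilpotent superdiagonal part.

Assembling the blocks and conjugating back gives the entries of e^{tA} as shown above.

e^{tA} = [[(3*t + 1)*e^{-t}, -6*t*e^{-t}, 3*t*e^{-t}], [4*t*e^{-t}, (1 - 8*t)*e^{-t}, 4*t*e^{-t}], [5*t*e^{-t}, -10*t*e^{-t}, (5*t + 1)*e^{-t}]]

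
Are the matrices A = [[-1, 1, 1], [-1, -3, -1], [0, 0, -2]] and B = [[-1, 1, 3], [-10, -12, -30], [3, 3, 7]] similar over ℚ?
Yes.

Two matrices over a field are similar if and only if they have the same invariant factors.

Both A and B have characteristic polynomial (x + 2)^3 and minimal polynomial (x + 2)^2. Computing further, both have invariant factors x + 2, (x + 2)^2. Hence A and B are similar.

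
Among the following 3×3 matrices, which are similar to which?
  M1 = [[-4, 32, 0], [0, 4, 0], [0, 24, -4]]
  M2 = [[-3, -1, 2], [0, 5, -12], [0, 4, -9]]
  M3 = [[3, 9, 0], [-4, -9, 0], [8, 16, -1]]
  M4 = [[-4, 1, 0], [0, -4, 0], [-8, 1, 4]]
Characteristic polynomials: χ_{M1} = (x - 4)(x + 4)^2, χ_{M2} = (x + 1)(x + 3)^2, χ_{M3} = (x + 1)(x + 3)^2, χ_{M4} = (x - 4)(x + 4)^2.

{M1}: invariant factors x + 4, (x - 4)(x + 4).

{M2, M3}: invariant factors (x + 1)(x + 3)^2.

{M4}: invariant factors (x - 4)(x + 4)^2.

Matrices are similar if and only if their invariant-factor lists agree; the partition into similarity classes is {M1}, {M2, M3}, {M4}.

3 classes: {M1}, {M2, M3}, {M4}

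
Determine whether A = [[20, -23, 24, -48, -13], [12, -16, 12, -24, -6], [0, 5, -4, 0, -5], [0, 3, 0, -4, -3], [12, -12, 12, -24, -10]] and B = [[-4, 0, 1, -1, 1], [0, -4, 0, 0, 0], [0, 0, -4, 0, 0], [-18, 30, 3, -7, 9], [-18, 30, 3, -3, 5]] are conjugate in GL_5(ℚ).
Two matrices over a field are similar if and only if they have the same invariant factors.

Both A and B have characteristic polynomial (x - 2)(x + 4)^4 and minimal polynomial (x - 2)(x + 4)^2. Computing further, both have invariant factors x + 4, x + 4, (x - 2)(x + 4)^2. Hence A and B are similar.

Yes.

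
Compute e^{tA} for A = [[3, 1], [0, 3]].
e^{tA} = [[e^{3*t}, t*e^{3*t}], [0, e^{3*t}]]

A has Jordan form J = [[3, 1], [0, 3]] with A = PJP^{-1}, so e^{tA} = P e^{tJ} P^{-1}.

For a Jordan block J_k(λ), e^{tJ_k(λ)} = e^{λt} · (I + tN + t^2 N^2/2! + ... + t^{k-1} N^{k-1}/(k-1)!) where N is the nilpotent superdiagonal part.

Assembling the blocks and conjugating back gives the entries of e^{tA} as shown above.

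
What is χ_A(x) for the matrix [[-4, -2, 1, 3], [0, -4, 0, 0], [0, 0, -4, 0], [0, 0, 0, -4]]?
χ_A(x) = (x + 4)^4

xI - A = [[x + 4, 2, -1, -3], [0, x + 4, 0, 0], [0, 0, x + 4, 0], [0, 0, 0, x + 4]].

Expanding det(xI - A) along the first row:
det(xI - A) = + (x + 4)·det([[x + 4, 0, 0], [0, x + 4, 0], [0, 0, x + 4]]) - (2)·det([[0, 0, 0], [0, x + 4, 0], [0, 0, x + 4]]) + (-1)·det([[0, x + 4, 0], [0, 0, 0], [0, 0, x + 4]]) - (-3)·det([[0, x + 4, 0], [0, 0, x + 4], [0, 0, 0]]).

Evaluating gives χ_A(x) = x^4 + 16x^3 + 96x^2 + 256x + 256 = (x + 4)^4.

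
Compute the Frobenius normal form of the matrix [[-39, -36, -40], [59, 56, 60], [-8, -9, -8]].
The invariant factors of A (the non-unit diagonal entries of the Smith normal form of xI - A over ℚ[x]) are (x - 5)(x - 2)^2, each dividing the next. The characteristic polynomial is their product, (x - 5)(x - 2)^2.

The rational canonical form is the block-diagonal matrix of companion matrices C(f_i):
R = [[0, 0, 20], [1, 0, -24], [0, 1, 9]].

R = [[0, 0, 20], [1, 0, -24], [0, 1, 9]]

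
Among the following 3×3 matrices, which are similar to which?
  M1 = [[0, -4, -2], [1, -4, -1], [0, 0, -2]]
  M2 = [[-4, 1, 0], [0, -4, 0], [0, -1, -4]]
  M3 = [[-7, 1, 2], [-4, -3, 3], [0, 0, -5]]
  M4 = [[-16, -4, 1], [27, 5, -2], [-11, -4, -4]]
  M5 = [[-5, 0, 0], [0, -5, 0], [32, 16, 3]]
Characteristic polynomials: χ_{M1} = (x + 2)^3, χ_{M2} = (x + 4)^3, χ_{M3} = (x + 5)^3, χ_{M4} = (x + 5)^3, χ_{M5} = (x - 3)(x + 5)^2.

{M1}: invariant factors x + 2, (x + 2)^2.

{M2}: invariant factors x + 4, (x + 4)^2.

{M3, M4}: invariant factors (x + 5)^3.

{M5}: invariant factors x + 5, (x - 3)(x + 5).

Matrices are similar if and only if their invariant-factor lists agree; the partition into similarity classes is {M1}, {M2}, {M3, M4}, {M5}.

4 classes: {M1}, {M2}, {M3, M4}, {M5}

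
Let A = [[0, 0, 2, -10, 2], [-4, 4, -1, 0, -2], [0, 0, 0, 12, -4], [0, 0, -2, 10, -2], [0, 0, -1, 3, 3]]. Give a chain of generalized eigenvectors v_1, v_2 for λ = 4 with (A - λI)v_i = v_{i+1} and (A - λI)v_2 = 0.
v_1 = [[0, -2, 1, 0, -1]]^T, v_2 = [[0, 1, 0, 0, 0]]^T

We seek v_1 ∈ ker((A - 4I)^2) \ ker(A - 4I), then set v_{i+1} = (A - 4I) v_i.

One such chain is v_1 = [[0, -2, 1, 0, -1]]^T, v_2 = [[0, 1, 0, 0, 0]]^T. Check: (A - 4I) v_2 = [[0, 0, 0, 0, 0]]^T = 0.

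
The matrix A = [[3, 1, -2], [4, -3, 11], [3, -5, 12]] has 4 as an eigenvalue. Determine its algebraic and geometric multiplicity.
The characteristic polynomial is (x - 4)^3, so the factor x - 4 appears with exponent 3: the algebraic multiplicity is 3.

rank(A - 4I) = 2, so the eigenspace has dimension 3 - 2 = 1: the geometric multiplicity is 1.

Since 1 < 3, A is not diagonalizable.

algebraic multiplicity 3, geometric multiplicity 1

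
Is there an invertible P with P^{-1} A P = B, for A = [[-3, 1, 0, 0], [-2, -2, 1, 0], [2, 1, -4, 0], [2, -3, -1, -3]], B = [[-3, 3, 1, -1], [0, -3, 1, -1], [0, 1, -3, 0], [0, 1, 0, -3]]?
Two matrices over a field are similar if and only if they have the same invariant factors.

Both A and B have characteristic polynomial (x + 3)^4 and minimal polynomial (x + 3)^3. Computing further, both have invariant factors x + 3, (x + 3)^3. Hence A and B are similar.

Yes.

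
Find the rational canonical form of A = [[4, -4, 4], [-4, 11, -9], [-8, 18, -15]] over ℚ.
The invariant factors of A (the non-unit diagonal entries of the Smith normal form of xI - A over ℚ[x]) are x^3 - 3x - 4, each dividing the next. The characteristic polynomial is their product, x^3 - 3x - 4.

The rational canonical form is the block-diagonal matrix of companion matrices C(f_i):
R = [[0, 0, 4], [1, 0, 3], [0, 1, 0]].

Note the characteristic polynomial does not split into linear factors over ℚ, so A has no Jordan form over ℚ; the rational canonical form exists over any field.

R = [[0, 0, 4], [1, 0, 3], [0, 1, 0]]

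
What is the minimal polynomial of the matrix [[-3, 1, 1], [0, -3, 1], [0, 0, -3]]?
m_A(x) = (x + 3)^3

The characteristic polynomial factors as (x + 3)^3. The minimal polynomial is ∏(x - λ)^{k_λ} where k_λ is the size of the largest Jordan block at λ.

For λ = -3: rank(A + 3I) = 2, and the largest Jordan block has size 3 (the smallest k with rank((A + 3I)^k) = rank((A + 3I)^(k+1))).

So m_A(x) = (x + 3)^3.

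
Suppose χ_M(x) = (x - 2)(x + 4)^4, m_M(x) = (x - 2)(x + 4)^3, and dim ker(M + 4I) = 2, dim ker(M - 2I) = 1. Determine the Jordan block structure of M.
Jordan blocks: (-4, 3), (-4, 1), (2, 1)

λ = -4: algebraic multiplicity 4 (exponent in χ_M), largest block size 3 (exponent in m_M), 2 blocks (geometric multiplicity). These force block sizes [3, 1].
λ = 2: algebraic multiplicity 1 (exponent in χ_M), largest block size 1 (exponent in m_M), 1 block (geometric multiplicity). This forces block sizes [1].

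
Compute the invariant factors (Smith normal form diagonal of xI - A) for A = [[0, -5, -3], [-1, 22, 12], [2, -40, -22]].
(x - 2)(x + 1)^2

The Jordan structure of A has elementary divisors (x + 1)^2, (x - 2). Arranging the block sizes at each eigenvalue in decreasing order and taking row products gives the invariant factors.

Invariant factors (smallest first, each dividing the next): (x - 2)(x + 1)^2.

Check: the last factor (x - 2)(x + 1)^2 is the minimal polynomial, and the product (x - 2)(x + 1)^2 is the characteristic polynomial.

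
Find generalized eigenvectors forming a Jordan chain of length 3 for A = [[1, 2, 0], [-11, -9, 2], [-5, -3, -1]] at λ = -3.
v_1 = [[1, -2, 0]]^T, v_2 = [[0, 1, 1]]^T, v_3 = [[2, -4, -1]]^T

We seek v_1 ∈ ker((A + 3I)^3) \ ker((A + 3I)^2), then set v_{i+1} = (A + 3I) v_i.

One such chain is v_1 = [[1, -2, 0]]^T, v_2 = [[0, 1, 1]]^T, v_3 = [[2, -4, -1]]^T. Check: (A + 3I) v_3 = [[0, 0, 0]]^T = 0.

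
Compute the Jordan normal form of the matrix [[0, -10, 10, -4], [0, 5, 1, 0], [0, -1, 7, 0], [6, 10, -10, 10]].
J = [[4, 0, 0, 0], [0, 6, 1, 0], [0, 0, 6, 0], [0, 0, 0, 6]]

The characteristic polynomial is det(xI - A) = (x - 6)^3(x - 4), so the eigenvalues are 4 (algebraic multiplicity 1), 6 (algebraic multiplicity 3).

For λ = 4: algebraic multiplicity 1 gives one 1×1 block.

For λ = 6: rank(A - 6I) = 2, rank((A - 6I)^2) = 1. The eigenspace has dimension 4 - 2 = 2, so there are 2 Jordan blocks; the rank sequence gives block sizes [2, 1].

Assembling the blocks gives the Jordan form J above.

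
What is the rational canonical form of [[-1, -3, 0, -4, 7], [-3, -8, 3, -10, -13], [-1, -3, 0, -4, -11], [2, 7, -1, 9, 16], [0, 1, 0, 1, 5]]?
R = [[0, 0, 0, 0, 18], [1, 0, 0, 0, 3], [0, 1, 0, 0, -27], [0, 0, 1, 0, 2], [0, 0, 0, 1, 5]]

The invariant factors of A (the non-unit diagonal entries of the Smith normal form of xI - A over ℚ[x]) are (x - 3)(x - 1)(x + 2)(x^2 - 3x - 3), each dividing the next. The characteristic polynomial is their product, (x - 3)(x - 1)(x + 2)(x^2 - 3x - 3).

The rational canonical form is the block-diagonal matrix of companion matrices C(f_i):
R = [[0, 0, 0, 0, 18], [1, 0, 0, 0, 3], [0, 1, 0, 0, -27], [0, 0, 1, 0, 2], [0, 0, 0, 1, 5]].

Note the characteristic polynomial does not split into linear factors over ℚ, so A has no Jordan form over ℚ; the rational canonical form exists over any field.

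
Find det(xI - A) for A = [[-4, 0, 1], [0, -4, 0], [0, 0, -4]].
χ_A(x) = (x + 4)^3

xI - A = [[x + 4, 0, -1], [0, x + 4, 0], [0, 0, x + 4]].

Expanding det(xI - A) along the first row:
det(xI - A) = + (x + 4)·det([[x + 4, 0], [0, x + 4]]) - (0)·det([[0, 0], [0, x + 4]]) + (-1)·det([[0, x + 4], [0, 0]]).

Evaluating gives χ_A(x) = x^3 + 12x^2 + 48x + 64 = (x + 4)^3.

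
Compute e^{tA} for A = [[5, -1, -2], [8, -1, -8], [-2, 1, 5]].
e^{tA} = [[(2*t + 1)*e^{3*t}, -t*e^{3*t}, -2*t*e^{3*t}], [8*t*e^{3*t}, (1 - 4*t)*e^{3*t}, -8*t*e^{3*t}], [-2*t*e^{3*t}, t*e^{3*t}, (2*t + 1)*e^{3*t}]]

A has Jordan form J = [[3, 1, 0], [0, 3, 0], [0, 0, 3]] with A = PJP^{-1}, so e^{tA} = P e^{tJ} P^{-1}.

For a Jordan block J_k(λ), e^{tJ_k(λ)} = e^{λt} · (I + tN + t^2 N^2/2! + ... + t^{k-1} N^{k-1}/(k-1)!) where N is the nilpotent superdiagonal part.

Assembling the blocks and conjugating back gives the entries of e^{tA} as shown above.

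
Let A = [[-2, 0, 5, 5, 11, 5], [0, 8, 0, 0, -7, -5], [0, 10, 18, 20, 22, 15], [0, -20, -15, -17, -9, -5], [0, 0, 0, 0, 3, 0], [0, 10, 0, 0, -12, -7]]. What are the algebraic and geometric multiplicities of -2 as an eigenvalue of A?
The characteristic polynomial is (x - 3)^3(x + 2)^3, so the factor x + 2 appears with exponent 3: the algebraic multiplicity is 3.

rank(A + 2I) = 3, so the eigenspace has dimension 6 - 3 = 3: the geometric multiplicity is 3.

algebraic multiplicity 3, geometric multiplicity 3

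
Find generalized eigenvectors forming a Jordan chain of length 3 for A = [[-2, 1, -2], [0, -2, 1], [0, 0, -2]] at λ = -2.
v_1 = [[-1, 1, 1]]^T, v_2 = [[-1, 1, 0]]^T, v_3 = [[1, 0, 0]]^T

We seek v_1 ∈ ker((A + 2I)^3) \ ker((A + 2I)^2), then set v_{i+1} = (A + 2I) v_i.

One such chain is v_1 = [[-1, 1, 1]]^T, v_2 = [[-1, 1, 0]]^T, v_3 = [[1, 0, 0]]^T. Check: (A + 2I) v_3 = [[0, 0, 0]]^T = 0.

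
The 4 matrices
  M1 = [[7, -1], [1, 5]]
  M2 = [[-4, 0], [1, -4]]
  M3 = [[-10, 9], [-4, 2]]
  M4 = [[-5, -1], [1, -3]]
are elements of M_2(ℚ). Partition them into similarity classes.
Characteristic polynomials: χ_{M1} = (x - 6)^2, χ_{M2} = (x + 4)^2, χ_{M3} = (x + 4)^2, χ_{M4} = (x + 4)^2.

{M1}: invariant factors (x - 6)^2.

{M2, M3, M4}: invariant factors (x + 4)^2.

Matrices are similar if and only if their invariant-factor lists agree; the partition into similarity classes is {M1}, {M2, M3, M4}.

2 classes: {M1}, {M2, M3, M4}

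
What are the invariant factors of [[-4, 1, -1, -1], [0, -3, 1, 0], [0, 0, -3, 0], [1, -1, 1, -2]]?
The Jordan structure of A has elementary divisors (x + 3)^3, (x + 3). Arranging the block sizes at each eigenvalue in decreasing order and taking row products gives the invariant factors.

Invariant factors (smallest first, each dividing the next): x + 3, (x + 3)^3.

Check: the last factor (x + 3)^3 is the minimal polynomial, and the product (x + 3)^4 is the characteristic polynomial.

x + 3, (x + 3)^3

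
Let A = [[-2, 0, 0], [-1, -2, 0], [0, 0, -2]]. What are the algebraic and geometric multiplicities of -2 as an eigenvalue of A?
The characteristic polynomial is (x + 2)^3, so the factor x + 2 appears with exponent 3: the algebraic multiplicity is 3.

rank(A + 2I) = 1, so the eigenspace has dimension 3 - 1 = 2: the geometric multiplicity is 2.

Since 2 < 3, A is not diagonalizable.

algebraic multiplicity 3, geometric multiplicity 2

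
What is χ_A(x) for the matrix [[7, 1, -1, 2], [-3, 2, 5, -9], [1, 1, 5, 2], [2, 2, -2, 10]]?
xI - A = [[x - 7, -1, 1, -2], [3, x - 2, -5, 9], [-1, -1, x - 5, -2], [-2, -2, 2, x - 10]].

Expanding det(xI - A) along the first row:
det(xI - A) = + (x - 7)·det([[x - 2, -5, 9], [-1, x - 5, -2], [-2, 2, x - 10]]) - (-1)·det([[3, -5, 9], [-1, x - 5, -2], [-2, 2, x - 10]]) + (1)·det([[3, x - 2, 9], [-1, -1, -2], [-2, -2, x - 10]]) - (-2)·det([[3, x - 2, -5], [-1, -1, x - 5], [-2, -2, 2]]).

Evaluating gives χ_A(x) = x^4 - 24x^3 + 216x^2 - 864x + 1296 = (x - 6)^4.

χ_A(x) = (x - 6)^4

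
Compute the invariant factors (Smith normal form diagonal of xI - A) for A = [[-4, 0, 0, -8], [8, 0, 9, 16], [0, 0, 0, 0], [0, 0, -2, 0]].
x, x^2(x + 4)

The Jordan structure of A has elementary divisors (x + 4), x^2, x. Arranging the block sizes at each eigenvalue in decreasing order and taking row products gives the invariant factors.

Invariant factors (smallest first, each dividing the next): x, x^2(x + 4).

Check: the last factor x^2(x + 4) is the minimal polynomial, and the product x^3(x + 4) is the characteristic polynomial.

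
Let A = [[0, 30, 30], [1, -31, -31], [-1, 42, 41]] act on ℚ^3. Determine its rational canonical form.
The invariant factors of A (the non-unit diagonal entries of the Smith normal form of xI - A over ℚ[x]) are (x - 5)(x - 3)(x - 2), each dividing the next. The characteristic polynomial is their product, (x - 5)(x - 3)(x - 2).

The rational canonical form is the block-diagonal matrix of companion matrices C(f_i):
R = [[0, 0, 30], [1, 0, -31], [0, 1, 10]].

R = [[0, 0, 30], [1, 0, -31], [0, 1, 10]]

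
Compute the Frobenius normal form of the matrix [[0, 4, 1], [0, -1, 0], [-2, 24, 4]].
R = [[0, 0, -2], [1, 0, 2], [0, 1, 3]]

The invariant factors of A (the non-unit diagonal entries of the Smith normal form of xI - A over ℚ[x]) are (x + 1)(x^2 - 4x + 2), each dividing the next. The characteristic polynomial is their product, (x + 1)(x^2 - 4x + 2).

The rational canonical form is the block-diagonal matrix of companion matrices C(f_i):
R = [[0, 0, -2], [1, 0, 2], [0, 1, 3]].

Note the characteristic polynomial does not split into linear factors over ℚ, so A has no Jordan form over ℚ; the rational canonical form exists over any field.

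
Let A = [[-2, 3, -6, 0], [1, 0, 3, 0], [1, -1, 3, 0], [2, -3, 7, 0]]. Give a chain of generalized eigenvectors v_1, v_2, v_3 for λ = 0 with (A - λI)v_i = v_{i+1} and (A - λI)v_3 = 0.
v_1 = [[3, -1, -1, -4]]^T, v_2 = [[-3, 0, 1, 2]]^T, v_3 = [[0, 0, 0, 1]]^T

We seek v_1 ∈ ker(A^3) \ ker(A^2), then set v_{i+1} = A v_i.

One such chain is v_1 = [[3, -1, -1, -4]]^T, v_2 = [[-3, 0, 1, 2]]^T, v_3 = [[0, 0, 0, 1]]^T. Check: A v_3 = [[0, 0, 0, 0]]^T = 0.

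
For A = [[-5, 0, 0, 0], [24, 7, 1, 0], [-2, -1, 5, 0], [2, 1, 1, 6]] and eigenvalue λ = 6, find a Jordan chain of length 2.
We seek v_1 ∈ ker((A - 6I)^2) \ ker(A - 6I), then set v_{i+1} = (A - 6I) v_i.

One such chain is v_1 = [[0, 0, 1, -1]]^T, v_2 = [[0, 1, -1, 1]]^T. Check: (A - 6I) v_2 = [[0, 0, 0, 0]]^T = 0.

v_1 = [[0, 0, 1, -1]]^T, v_2 = [[0, 1, -1, 1]]^T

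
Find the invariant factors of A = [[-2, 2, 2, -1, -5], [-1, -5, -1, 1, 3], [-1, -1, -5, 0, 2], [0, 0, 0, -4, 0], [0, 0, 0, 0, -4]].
x + 4, (x + 4)^2, (x + 4)^2

The Jordan structure of A has elementary divisors (x + 4)^2, (x + 4)^2, (x + 4). Arranging the block sizes at each eigenvalue in decreasing order and taking row products gives the invariant factors.

Invariant factors (smallest first, each dividing the next): x + 4, (x + 4)^2, (x + 4)^2.

Check: the last factor (x + 4)^2 is the minimal polynomial, and the product (x + 4)^5 is the characteristic polynomial.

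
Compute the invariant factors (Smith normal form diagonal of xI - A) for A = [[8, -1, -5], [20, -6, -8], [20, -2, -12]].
(x + 2)(x + 4)^2

The Jordan structure of A has elementary divisors (x + 4)^2, (x + 2). Arranging the block sizes at each eigenvalue in decreasing order and taking row products gives the invariant factors.

Invariant factors (smallest first, each dividing the next): (x + 2)(x + 4)^2.

Check: the last factor (x + 2)(x + 4)^2 is the minimal polynomial, and the product (x + 2)(x + 4)^2 is the characteristic polynomial.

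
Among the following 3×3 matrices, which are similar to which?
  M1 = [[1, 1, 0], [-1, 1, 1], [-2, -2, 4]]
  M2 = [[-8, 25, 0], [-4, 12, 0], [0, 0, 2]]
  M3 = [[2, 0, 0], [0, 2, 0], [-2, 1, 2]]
2 classes: {M1}, {M2, M3}

Characteristic polynomials: χ_{M1} = (x - 2)^3, χ_{M2} = (x - 2)^3, χ_{M3} = (x - 2)^3.

{M1}: invariant factors (x - 2)^3.

{M2, M3}: invariant factors x - 2, (x - 2)^2.

Matrices are similar if and only if their invariant-factor lists agree; the partition into similarity classes is {M1}, {M2, M3}.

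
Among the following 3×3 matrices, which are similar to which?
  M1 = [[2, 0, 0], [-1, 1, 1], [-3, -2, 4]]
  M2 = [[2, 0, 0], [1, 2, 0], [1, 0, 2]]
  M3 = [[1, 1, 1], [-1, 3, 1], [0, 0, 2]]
Characteristic polynomials: χ_{M1} = (x - 3)(x - 2)^2, χ_{M2} = (x - 2)^3, χ_{M3} = (x - 2)^3.

{M1}: invariant factors (x - 3)(x - 2)^2.

{M2, M3}: invariant factors x - 2, (x - 2)^2.

Matrices are similar if and only if their invariant-factor lists agree; the partition into similarity classes is {M1}, {M2, M3}.

2 classes: {M1}, {M2, M3}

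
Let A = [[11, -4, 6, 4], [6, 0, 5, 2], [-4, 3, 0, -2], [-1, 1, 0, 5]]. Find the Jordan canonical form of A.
J = [[1, 0, 0, 0], [0, 5, 1, 0], [0, 0, 5, 1], [0, 0, 0, 5]]

The characteristic polynomial is det(xI - A) = (x - 5)^3(x - 1), so the eigenvalues are 1 (algebraic multiplicity 1), 5 (algebraic multiplicity 3).

For λ = 1: algebraic multiplicity 1 gives one 1×1 block.

For λ = 5: rank(A - 5I) = 3, rank((A - 5I)^2) = 2, rank((A - 5I)^3) = 1. The eigenspace has dimension 4 - 3 = 1, so there is 1 Jordan block; the rank sequence gives block sizes [3].

Assembling the blocks gives the Jordan form J above.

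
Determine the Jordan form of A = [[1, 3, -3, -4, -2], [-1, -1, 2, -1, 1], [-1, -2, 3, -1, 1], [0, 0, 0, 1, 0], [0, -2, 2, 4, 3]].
The characteristic polynomial is det(xI - A) = (x - 3)(x - 1)^4, so the eigenvalues are 1 (algebraic multiplicity 4), 3 (algebraic multiplicity 1).

For λ = 1: rank(A - I) = 3, rank((A - I)^2) = 2, rank((A - I)^3) = 1. The eigenspace has dimension 5 - 3 = 2, so there are 2 Jordan blocks; the rank sequence gives block sizes [3, 1].

For λ = 3: algebraic multiplicity 1 gives one 1×1 block.

Assembling the blocks gives the Jordan form J above.

J = [[1, 1, 0, 0, 0], [0, 1, 1, 0, 0], [0, 0, 1, 0, 0], [0, 0, 0, 1, 0], [0, 0, 0, 0, 3]]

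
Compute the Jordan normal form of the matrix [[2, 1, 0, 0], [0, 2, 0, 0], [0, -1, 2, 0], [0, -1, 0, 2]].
The characteristic polynomial is det(xI - A) = (x - 2)^4, so the eigenvalues are 2 (algebraic multiplicity 4).

For λ = 2: rank(A - 2I) = 1, rank((A - 2I)^2) = 0. The eigenspace has dimension 4 - 1 = 3, so there are 3 Jordan blocks; the rank sequence gives block sizes [2, 1, 1].

Assembling the blocks gives the Jordan form J above.

J = [[2, 1, 0, 0], [0, 2, 0, 0], [0, 0, 2, 0], [0, 0, 0, 2]]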